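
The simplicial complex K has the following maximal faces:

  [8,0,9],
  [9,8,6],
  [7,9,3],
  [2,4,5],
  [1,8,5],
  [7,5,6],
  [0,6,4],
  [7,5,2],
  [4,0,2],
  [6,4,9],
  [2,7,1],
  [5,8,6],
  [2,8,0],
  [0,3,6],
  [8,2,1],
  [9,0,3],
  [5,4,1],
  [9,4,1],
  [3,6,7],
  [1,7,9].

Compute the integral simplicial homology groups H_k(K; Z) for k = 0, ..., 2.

We work with the vertex ordering 0 < 1 < 2 < 3 < 4 < 5 < 6 < 7 < 8 < 9. The simplices of K, each written with vertices in increasing order, are:

  0-simplices (10): [0], [1], [2], [3], [4], [5], [6], [7], [8], [9]
  1-simplices (30): (30 of them)
  2-simplices (20): (20 of them)

Hence C_0 ≅ Z^10, C_1 ≅ Z^30, C_2 ≅ Z^20.

The boundary map ∂_1: C_1 → C_0 is given by ∂[p,q] = [q] − [p].
As a 10×30 matrix over Z this has rank 9, with invariant factors (1,1,1,1,1,1,1,1,1).

∂_2: C_2 → C_1 sends each 2-simplex [p,q,r] to [q,r] − [p,r] + [p,q]. For instance
  ∂[6,8,9] = [8,9] − [6,9] + [6,8],
  ∂[1,2,8] = [2,8] − [1,8] + [1,2].
The resulting 30×20 matrix has rank 20, and its Smith normal form has invariant factors (1,1,1,1,1,1,1,1,1,1,1,1,1,1,1,1,1,1,1,2).

Now H_k = ker ∂_k / im ∂_{k+1}, so:

  H_0: rank C_0 − rank ∂_1 = 10 − 9 = 1, and the invariant factors of ∂_1 are all 1, so H_0 ≅ Z.
  H_1: rank ker ∂_1 − rank ∂_2 = (30 − 9) − 20 = 1, and ∂_2 has invariant factor 2 > 1, so H_1 ≅ Z × Z/2.
  H_2: rank ker ∂_2 − rank ∂_3 = (20 − 20) − 0 = 0, and there is no ∂_3, so H_2 ≅ 0.

H_0 = Z,  H_1 = Z × Z/2,  H_2 = 0.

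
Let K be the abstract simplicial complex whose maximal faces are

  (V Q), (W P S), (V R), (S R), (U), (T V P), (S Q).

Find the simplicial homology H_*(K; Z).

Fix the vertex order P < Q < R < S < T < U < V < W and write every simplex with vertices in increasing order. Then dim K = 2 and the simplices of K are:

  0-simplices (8): P, Q, R, S, T, U, V, W
  1-simplices (10): PS, PT, PV, PW, QS, QV, RS, RV, SW, TV
  2-simplices (2): PSW, PTV

Hence C_0 ≅ Z^8, C_1 ≅ Z^10, C_2 ≅ Z^2.

The boundary map ∂_1: C_1 → C_0 is given by ∂[p,q] = [q] − [p].
This gives a 8×10 integer matrix of rank 6; reducing to Smith normal form yields diagonal entries (1,1,1,1,1,1).

∂_2: C_2 → C_1 sends each 2-simplex [p,q,r] to [q,r] − [p,r] + [p,q]. For instance
  ∂PTV = TV − PV + PT,
  ∂PSW = SW − PW + PS.
The 10×2 boundary matrix has rank 2 and Smith normal form diag(1,1).

Reading off H_k = ker ∂_k / im ∂_{k+1}:

  H_0: rank C_0 − rank ∂_1 = 8 − 6 = 2, and the invariant factors of ∂_1 are all 1, so H_0 ≅ Z^2.
  H_1: rank ker ∂_1 − rank ∂_2 = (10 − 6) − 2 = 2, and the invariant factors of ∂_2 are all 1, so H_1 ≅ Z^2.
  H_2: rank ker ∂_2 − rank ∂_3 = (2 − 2) − 0 = 0, and there is no ∂_3, so H_2 ≅ 0.

H_0 = Z^2,  H_1 = Z^2,  H_2 = 0.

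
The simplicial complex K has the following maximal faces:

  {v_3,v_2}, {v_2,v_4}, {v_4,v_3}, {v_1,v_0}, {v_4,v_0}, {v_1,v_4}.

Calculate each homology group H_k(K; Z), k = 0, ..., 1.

H_0 = Z,  H_1 = Z^2.

We work with the vertex ordering v_0 < v_1 < v_2 < v_3 < v_4. The simplices of K, each written with vertices in increasing order, are:

  0-simplices (5): [v_0], [v_1], [v_2], [v_3], [v_4]
  1-simplices (6): [v_0,v_1], [v_0,v_4], [v_1,v_4], [v_2,v_3], [v_2,v_4], [v_3,v_4]

Hence C_0 ≅ Z^5, C_1 ≅ Z^6.

The boundary map ∂_1: C_1 → C_0 sends each edge [p,q] (with p < q) to q − p.
The 5×6 boundary matrix has rank 4 and Smith normal form diag(1,1,1,1).

Reading off H_k = ker ∂_k / im ∂_{k+1}:

  H_0: rank C_0 − rank ∂_1 = 5 − 4 = 1, and the invariant factors of ∂_1 are all 1, so H_0 ≅ Z.
  H_1: rank ker ∂_1 − rank ∂_2 = (6 − 4) − 0 = 2, and there is no ∂_2, so H_1 ≅ Z^2.

As a check, the Euler characteristic is 5 − 6 = -1, which agrees with 1 − 2 = -1.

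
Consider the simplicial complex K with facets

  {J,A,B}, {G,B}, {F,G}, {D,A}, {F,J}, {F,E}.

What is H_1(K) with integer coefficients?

K has 7 vertices, 8 edges, 1 triangle.
rank ∂_1 = 6, rank ∂_2 = 1 ⇒ b_1 = 8 − 6 − 1 = 1; all invariant factors of ∂_2 are 1 so no torsion. So H_1 = Z.

H_1 = Z.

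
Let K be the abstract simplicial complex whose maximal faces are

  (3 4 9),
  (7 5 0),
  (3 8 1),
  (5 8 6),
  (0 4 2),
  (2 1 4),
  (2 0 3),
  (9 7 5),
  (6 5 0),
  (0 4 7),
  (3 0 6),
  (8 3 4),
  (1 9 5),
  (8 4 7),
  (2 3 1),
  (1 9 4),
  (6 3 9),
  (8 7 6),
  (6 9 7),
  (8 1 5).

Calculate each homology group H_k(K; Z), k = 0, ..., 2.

We work with the vertex ordering 0 < 1 < 2 < 3 < 4 < 5 < 6 < 7 < 8 < 9. The simplices of K, each written with vertices in increasing order, are:

  0-simplices (10): [0], [1], [2], [3], [4], [5], [6], [7], [8], [9]
  1-simplices (30): (30 of them)
  2-simplices (20): (20 of them)

Hence C_0 ≅ Z^10, C_1 ≅ Z^30, C_2 ≅ Z^20.

∂_1: C_1 → C_0 maps an edge to its endpoints' difference, ∂[p,q] = q − p. For instance
  ∂[0,4] = [4] − [0].
This gives a 10×30 integer matrix of rank 9; reducing to Smith normal form yields diagonal entries (1,1,1,1,1,1,1,1,1).

Boundary ∂_2: C_2 → C_1 acts by ∂[p,q,r] = [q,r] − [p,r] + [p,q]. For instance
  ∂[1,3,8] = [3,8] − [1,8] + [1,3],
  ∂[5,7,9] = [7,9] − [5,9] + [5,7].
This gives a 30×20 integer matrix of rank 20; reducing to Smith normal form yields diagonal entries (1,1,1,1,1,1,1,1,1,1,1,1,1,1,1,1,1,1,1,2).

From H_k ≅ ker(∂_k) / im(∂_{k+1}) we obtain:

  H_0: rank C_0 − rank ∂_1 = 10 − 9 = 1, and the invariant factors of ∂_1 are all 1, so H_0 = Z.
  H_1: rank ker ∂_1 − rank ∂_2 = (30 − 9) − 20 = 1, and ∂_2 has invariant factor 2 > 1, so H_1 = Z ⊕ Z/2Z.
  H_2: rank ker ∂_2 − rank ∂_3 = (20 − 20) − 0 = 0, and there is no ∂_3, so H_2 = 0.

As a check, the Euler characteristic is 10 − 30 + 20 = 0, which agrees with 1 − 1 + 0 = 0.

H_0 = Z,  H_1 = Z ⊕ Z/2Z,  H_2 = 0.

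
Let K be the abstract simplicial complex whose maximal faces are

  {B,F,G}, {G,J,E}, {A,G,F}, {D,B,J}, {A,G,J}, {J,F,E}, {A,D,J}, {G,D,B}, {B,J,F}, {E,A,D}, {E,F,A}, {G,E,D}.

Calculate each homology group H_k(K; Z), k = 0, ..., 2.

Fix the vertex order A < B < D < E < F < G < J and write every simplex with vertices in increasing order. Then dim K = 2 and the simplices of K are:

  0-simplices (7): A, B, D, E, F, G, J
  1-simplices (18): AD, AE, AF, AG, AJ, BD, BF, BG, BJ, DE, DG, DJ, EF, EG, EJ, FG, FJ, GJ
  2-simplices (12): ADE, ADJ, AEF, AFG, AGJ, BDG, BDJ, BFG, BFJ, DEG, EFJ, EGJ

Hence C_0 ≅ Z^7, C_1 ≅ Z^18, C_2 ≅ Z^12.

∂_1: C_1 → C_0 maps an edge to its endpoints' difference, ∂[p,q] = q − p.
As a 7×18 matrix over Z this has rank 6, with invariant factors (1,1,1,1,1,1).

Boundary ∂_2: C_2 → C_1 acts by ∂[p,q,r] = [q,r] − [p,r] + [p,q]. For instance
  ∂DEG = EG − DG + DE,
  ∂BFJ = FJ − BJ + BF.
The 18×12 boundary matrix has rank 12 and Smith normal form diag(1,1,1,1,1,1,1,1,1,1,1,2).

Now H_k = ker ∂_k / im ∂_{k+1}, so:

  H_0: rank C_0 − rank ∂_1 = 7 − 6 = 1, and the invariant factors of ∂_1 are all 1, so H_0 ≅ Z.
  H_1: rank ker ∂_1 − rank ∂_2 = (18 − 6) − 12 = 0, and ∂_2 has invariant factor 2 > 1, so H_1 ≅ Z/2.
  H_2: rank ker ∂_2 − rank ∂_3 = (12 − 12) − 0 = 0, and there is no ∂_3, so H_2 ≅ 0.

H_0 = Z,  H_1 = Z/2,  H_2 = 0.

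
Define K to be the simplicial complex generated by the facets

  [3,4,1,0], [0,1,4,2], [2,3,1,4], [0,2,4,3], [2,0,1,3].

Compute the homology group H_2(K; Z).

H_2 = 0.

K has 5 vertices, 10 edges, 10 triangles, 5 3-simplices.
rank ∂_2 = 6, rank ∂_3 = 4 ⇒ b_2 = 10 − 6 − 4 = 0; all invariant factors of ∂_3 are 1 so no torsion. So H_2 = 0.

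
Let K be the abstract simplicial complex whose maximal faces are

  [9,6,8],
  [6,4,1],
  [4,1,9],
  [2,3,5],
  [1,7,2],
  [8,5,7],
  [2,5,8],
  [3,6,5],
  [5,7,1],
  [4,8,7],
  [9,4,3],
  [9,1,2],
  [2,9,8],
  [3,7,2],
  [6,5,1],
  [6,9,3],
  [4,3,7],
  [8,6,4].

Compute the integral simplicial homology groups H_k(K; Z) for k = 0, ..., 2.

K has 9 vertices, 27 edges, 18 triangles.
rank ∂_0 = 0, rank ∂_1 = 8 ⇒ b_0 = 9 − 0 − 8 = 1; all invariant factors of ∂_1 are 1 so no torsion. So H_0 = Z.
rank ∂_1 = 8, rank ∂_2 = 18 ⇒ b_1 = 27 − 8 − 18 = 1; ∂_2 has invariant factor(s) [2] giving torsion. So H_1 = Z ⊕ Z/2.
rank ∂_2 = 18, rank ∂_3 = 0 ⇒ b_2 = 18 − 18 − 0 = 0. So H_2 = 0.

H_0 = Z,  H_1 = Z ⊕ Z/2,  H_2 = 0.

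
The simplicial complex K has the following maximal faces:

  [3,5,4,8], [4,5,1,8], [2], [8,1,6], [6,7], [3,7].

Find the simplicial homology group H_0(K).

H_0 = Z^2.

Take the total order 1 < 2 < 3 < 4 < 5 < 6 < 7 < 8 on the vertex set. Then K (dimension 3) consists of the simplices:

  0-simplices (8): [1], [2], [3], [4], [5], [6], [7], [8]
  1-simplices (13): [1,4], [1,5], [1,6], [1,8], [3,4], [3,5], [3,7], [3,8], [4,5], [4,8], [5,8], [6,7], [6,8]
  2-simplices (8): [1,4,5], [1,4,8], [1,5,8], [1,6,8], [3,4,5], [3,4,8], [3,5,8], [4,5,8]
  3-simplices (2): [1,4,5,8], [3,4,5,8]

so the chain groups are C_0 ≅ Z^8, C_1 ≅ Z^13, C_2 ≅ Z^8, C_3 ≅ Z^2.

Boundary ∂_1: C_1 → C_0 is given by ∂[p,q] = [q] − [p].
This gives a 8×13 integer matrix of rank 6; reducing to Smith normal form yields diagonal entries (1,1,1,1,1,1).

Boundary ∂_2: C_2 → C_1 maps a triangle to the signed sum of its edges. For instance
  ∂[1,4,8] = [4,8] − [1,8] + [1,4],
  ∂[1,5,8] = [5,8] − [1,8] + [1,5].
The 13×8 boundary matrix has rank 6 and Smith normal form diag(1,1,1,1,1,1).

∂_3: C_3 → C_2 sends each 3-simplex σ to the alternating sum Σ_i (−1)^i (σ with its i-th vertex removed). For instance
  ∂[1,4,5,8] = [4,5,8] − [1,5,8] + [1,4,8] − [1,4,5],
  ∂[3,4,5,8] = [4,5,8] − [3,5,8] + [3,4,8] − [3,4,5].
As a 8×2 matrix over Z this has rank 2, with invariant factors (1,1).

Reading off H_k = ker ∂_k / im ∂_{k+1}:

  H_0: rank C_0 − rank ∂_1 = 8 − 6 = 2, and the invariant factors of ∂_1 are all 1, so H_0 = Z^2.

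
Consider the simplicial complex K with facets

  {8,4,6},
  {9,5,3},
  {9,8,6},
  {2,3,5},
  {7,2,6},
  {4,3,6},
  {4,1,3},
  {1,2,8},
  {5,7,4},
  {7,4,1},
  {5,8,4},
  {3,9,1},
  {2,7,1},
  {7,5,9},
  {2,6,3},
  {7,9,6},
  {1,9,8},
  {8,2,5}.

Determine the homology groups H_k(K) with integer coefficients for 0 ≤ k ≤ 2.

H_0 = Z,  H_1 = Z^2,  H_2 = Z.

K has 9 vertices, 27 edges, 18 triangles.
rank ∂_0 = 0, rank ∂_1 = 8 ⇒ b_0 = 9 − 0 − 8 = 1; all invariant factors of ∂_1 are 1 so no torsion. So H_0 = Z.
rank ∂_1 = 8, rank ∂_2 = 17 ⇒ b_1 = 27 − 8 − 17 = 2; all invariant factors of ∂_2 are 1 so no torsion. So H_1 = Z^2.
rank ∂_2 = 17, rank ∂_3 = 0 ⇒ b_2 = 18 − 17 − 0 = 1. So H_2 = Z.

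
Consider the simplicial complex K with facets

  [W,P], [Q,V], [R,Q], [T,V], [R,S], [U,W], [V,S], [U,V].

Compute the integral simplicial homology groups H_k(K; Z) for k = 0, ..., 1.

Order the vertices as P < Q < R < S < T < U < V < W. Listing each simplex with vertices in this order, K has dimension 1 with simplices:

  0-simplices (8): P, Q, R, S, T, U, V, W
  1-simplices (8): PW, QR, QV, RS, SV, TV, UV, UW

so the chain groups are C_0 ≅ Z^8, C_1 ≅ Z^8.

Boundary ∂_1: C_1 → C_0 sends each edge [p,q] (with p < q) to q − p.
The 8×8 boundary matrix has rank 7 and Smith normal form diag(1,1,1,1,1,1,1).

Now H_k = ker ∂_k / im ∂_{k+1}, so:

  H_0: rank C_0 − rank ∂_1 = 8 − 7 = 1, and the invariant factors of ∂_1 are all 1, so H_0 = Z.
  H_1: rank ker ∂_1 − rank ∂_2 = (8 − 7) − 0 = 1, and there is no ∂_2, so H_1 = Z.

H_0 = Z,  H_1 = Z.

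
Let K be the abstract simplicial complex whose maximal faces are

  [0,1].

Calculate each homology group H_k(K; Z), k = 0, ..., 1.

H_0 ≅ Z,  H_1 = 0.

Take the total order 0 < 1 on the vertex set. Then K (dimension 1) consists of the simplices:

  0-simplices (2): [0], [1]
  1-simplices (1): [0,1]

Hence C_0 ≅ Z^2, C_1 ≅ Z^1.

∂_1: C_1 → C_0 maps an edge to its endpoints' difference, ∂[p,q] = q − p. For instance
  ∂[0,1] = [1] − [0].
This gives a 2×1 integer matrix of rank 1; reducing to Smith normal form yields diagonal entries (1).

Now H_k = ker ∂_k / im ∂_{k+1}, so:

  H_0: rank C_0 − rank ∂_1 = 2 − 1 = 1, and the invariant factors of ∂_1 are all 1, so H_0 = Z.
  H_1: rank ker ∂_1 − rank ∂_2 = (1 − 1) − 0 = 0, and there is no ∂_2, so H_1 = 0.

(K is a triangulation of the 1-simplex.)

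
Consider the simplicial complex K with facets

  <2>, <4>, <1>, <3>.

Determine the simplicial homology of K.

H_0 ≅ Z^4.

Take the total order 1 < 2 < 3 < 4 on the vertex set. Then K (dimension 0) consists of the simplices:

  0-simplices (4): [1], [2], [3], [4]

so the chain groups are C_0 ≅ Z^4.

From H_k ≅ ker(∂_k) / im(∂_{k+1}) we obtain:

  H_0: rank C_0 − rank ∂_1 = 4 − 0 = 4, and there is no ∂_1, so H_0 ≅ Z^4.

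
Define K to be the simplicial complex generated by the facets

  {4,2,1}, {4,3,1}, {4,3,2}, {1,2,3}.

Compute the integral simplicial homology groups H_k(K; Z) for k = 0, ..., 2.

We work with the vertex ordering 1 < 2 < 3 < 4. The simplices of K, each written with vertices in increasing order, are:

  0-simplices (4): [1], [2], [3], [4]
  1-simplices (6): [1,2], [1,3], [1,4], [2,3], [2,4], [3,4]
  2-simplices (4): [1,2,3], [1,2,4], [1,3,4], [2,3,4]

Hence C_0 ≅ Z^4, C_1 ≅ Z^6, C_2 ≅ Z^4.

∂_1: C_1 → C_0 is given by ∂[p,q] = [q] − [p]. For instance
  ∂[3,4] = [4] − [3].
The resulting 4×6 matrix has rank 3, and its Smith normal form has invariant factors (1,1,1).

Boundary ∂_2: C_2 → C_1 sends each 2-simplex [p,q,r] to [q,r] − [p,r] + [p,q]. For instance
  ∂[2,3,4] = [3,4] − [2,4] + [2,3],
  ∂[1,2,4] = [2,4] − [1,4] + [1,2].
This gives a 6×4 integer matrix of rank 3; reducing to Smith normal form yields diagonal entries (1,1,1).

Computing H_k = (kernel of ∂_k) / (image of ∂_{k+1}):

  H_0: rank C_0 − rank ∂_1 = 4 − 3 = 1, and the invariant factors of ∂_1 are all 1, so H_0 ≅ Z.
  H_1: rank ker ∂_1 − rank ∂_2 = (6 − 3) − 3 = 0, and the invariant factors of ∂_2 are all 1, so H_1 ≅ 0.
  H_2: rank ker ∂_2 − rank ∂_3 = (4 − 3) − 0 = 1, and there is no ∂_3, so H_2 ≅ Z.

As a check, the Euler characteristic is 4 − 6 + 4 = 2, which agrees with 1 − 0 + 1 = 2.
(K is a triangulation of the 2-sphere S^2.)

H_0 = Z,  H_1 = 0,  H_2 = Z.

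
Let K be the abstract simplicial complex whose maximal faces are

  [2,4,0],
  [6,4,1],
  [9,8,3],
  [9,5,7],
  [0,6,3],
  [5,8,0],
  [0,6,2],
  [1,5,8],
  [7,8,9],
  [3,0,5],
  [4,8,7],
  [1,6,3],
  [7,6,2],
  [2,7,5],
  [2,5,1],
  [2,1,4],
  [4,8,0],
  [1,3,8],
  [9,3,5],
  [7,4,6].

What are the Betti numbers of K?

Fix the vertex order 0 < 1 < 2 < 3 < 4 < 5 < 6 < 7 < 8 < 9 and write every simplex with vertices in increasing order. Then dim K = 2 and the simplices of K are:

  0-simplices (10): [0], [1], [2], [3], [4], [5], [6], [7], [8], [9]
  1-simplices (30): (30 of them)
  2-simplices (20): (20 of them)

Hence C_0 ≅ Z^10, C_1 ≅ Z^30, C_2 ≅ Z^20.

The boundary map ∂_1: C_1 → C_0 sends each edge [p,q] (with p < q) to q − p. For instance
  ∂[7,8] = [8] − [7].
As a 10×30 matrix over Z this has rank 9, with invariant factors (1,1,1,1,1,1,1,1,1).

The boundary map ∂_2: C_2 → C_1 maps a triangle to the signed sum of its edges. For instance
  ∂[0,3,5] = [3,5] − [0,5] + [0,3],
  ∂[1,3,8] = [3,8] − [1,8] + [1,3].
This gives a 30×20 integer matrix of rank 20; reducing to Smith normal form yields diagonal entries (1,1,1,1,1,1,1,1,1,1,1,1,1,1,1,1,1,1,1,2).

Reading off H_k = ker ∂_k / im ∂_{k+1}:

  H_0: rank C_0 − rank ∂_1 = 10 − 9 = 1, and the invariant factors of ∂_1 are all 1, so H_0 = Z.
  H_1: rank ker ∂_1 − rank ∂_2 = (30 − 9) − 20 = 1, and ∂_2 has invariant factor 2 > 1, so H_1 = Z ⊕ Z/2.
  H_2: rank ker ∂_2 − rank ∂_3 = (20 − 20) − 0 = 0, and there is no ∂_3, so H_2 = 0.

As a check, the Euler characteristic is 10 − 30 + 20 = 0, which agrees with 1 − 1 + 0 = 0.

Hence the Betti numbers are b_0 = 1, b_1 = 1, b_2 = 0.

b_0 = 1, b_1 = 1, b_2 = 0.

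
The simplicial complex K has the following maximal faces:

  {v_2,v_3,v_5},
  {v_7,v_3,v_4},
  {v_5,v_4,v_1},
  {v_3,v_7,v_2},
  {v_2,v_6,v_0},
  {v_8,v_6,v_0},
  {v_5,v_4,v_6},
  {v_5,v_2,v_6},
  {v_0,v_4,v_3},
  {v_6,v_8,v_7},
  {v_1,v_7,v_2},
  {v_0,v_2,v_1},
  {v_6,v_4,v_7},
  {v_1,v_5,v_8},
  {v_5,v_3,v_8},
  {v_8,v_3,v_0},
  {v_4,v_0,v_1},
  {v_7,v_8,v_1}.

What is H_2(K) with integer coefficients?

Fix the vertex order v_0 < v_1 < v_2 < v_3 < v_4 < v_5 < v_6 < v_7 < v_8 and write every simplex with vertices in increasing order. Then dim K = 2 and the simplices of K are:

  0-simplices (9): [v_0], [v_1], [v_2], [v_3], [v_4], [v_5], [v_6], [v_7], [v_8]
  1-simplices (27): (27 of them)
  2-simplices (18): (18 of them)

giving chain groups C_0 ≅ Z^9, C_1 ≅ Z^27, C_2 ≅ Z^18.

∂_1: C_1 → C_0 is given by ∂[p,q] = [q] − [p]. For instance
  ∂[v_3,v_7] = [v_7] − [v_3].
This gives a 9×27 integer matrix of rank 8; reducing to Smith normal form yields diagonal entries (1,1,1,1,1,1,1,1).

The boundary map ∂_2: C_2 → C_1 maps a triangle to the signed sum of its edges. For instance
  ∂[v_6,v_7,v_8] = [v_7,v_8] − [v_6,v_8] + [v_6,v_7],
  ∂[v_2,v_3,v_5] = [v_3,v_5] − [v_2,v_5] + [v_2,v_3].
The resulting 27×18 matrix has rank 17, and its Smith normal form has invariant factors (1,1,1,1,1,1,1,1,1,1,1,1,1,1,1,1,1).

Computing H_k = (kernel of ∂_k) / (image of ∂_{k+1}):

  H_2: rank ker ∂_2 − rank ∂_3 = (18 − 17) − 0 = 1, and there is no ∂_3, so H_2 ≅ Z.

H_2 = Z.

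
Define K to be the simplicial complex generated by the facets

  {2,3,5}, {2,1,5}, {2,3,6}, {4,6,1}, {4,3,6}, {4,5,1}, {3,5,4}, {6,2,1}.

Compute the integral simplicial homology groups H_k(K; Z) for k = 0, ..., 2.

H_0 = Z,  H_1 = 0,  H_2 = Z.

Fix the vertex order 1 < 2 < 3 < 4 < 5 < 6 and write every simplex with vertices in increasing order. Then dim K = 2 and the simplices of K are:

  0-simplices (6): [1], [2], [3], [4], [5], [6]
  1-simplices (12): [1,2], [1,4], [1,5], [1,6], [2,3], [2,5], [2,6], [3,4], [3,5], [3,6], [4,5], [4,6]
  2-simplices (8): [1,2,5], [1,2,6], [1,4,5], [1,4,6], [2,3,5], [2,3,6], [3,4,5], [3,4,6]

Hence C_0 ≅ Z^6, C_1 ≅ Z^12, C_2 ≅ Z^8.

The boundary map ∂_1: C_1 → C_0 sends each edge [p,q] (with p < q) to q − p. For instance
  ∂[4,6] = [6] − [4].
The 6×12 boundary matrix has rank 5 and Smith normal form diag(1,1,1,1,1).

The boundary map ∂_2: C_2 → C_1 acts by ∂[p,q,r] = [q,r] − [p,r] + [p,q]. For instance
  ∂[2,3,5] = [3,5] − [2,5] + [2,3],
  ∂[2,3,6] = [3,6] − [2,6] + [2,3].
As a 12×8 matrix over Z this has rank 7, with invariant factors (1,1,1,1,1,1,1).

Computing H_k = (kernel of ∂_k) / (image of ∂_{k+1}):

  H_0: rank C_0 − rank ∂_1 = 6 − 5 = 1, and the invariant factors of ∂_1 are all 1, so H_0 = Z.
  H_1: rank ker ∂_1 − rank ∂_2 = (12 − 5) − 7 = 0, and the invariant factors of ∂_2 are all 1, so H_1 = 0.
  H_2: rank ker ∂_2 − rank ∂_3 = (8 − 7) − 0 = 1, and there is no ∂_3, so H_2 = Z.

As a check, the Euler characteristic is 6 − 12 + 8 = 2, which agrees with 1 − 0 + 1 = 2.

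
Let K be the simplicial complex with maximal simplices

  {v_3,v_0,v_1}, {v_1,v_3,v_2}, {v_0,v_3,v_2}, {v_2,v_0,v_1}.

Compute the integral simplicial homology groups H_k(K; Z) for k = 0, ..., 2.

H_0 ≅ Z,  H_1 = 0,  H_2 ≅ Z.

We work with the vertex ordering v_0 < v_1 < v_2 < v_3. The simplices of K, each written with vertices in increasing order, are:

  0-simplices (4): [v_0], [v_1], [v_2], [v_3]
  1-simplices (6): [v_0,v_1], [v_0,v_2], [v_0,v_3], [v_1,v_2], [v_1,v_3], [v_2,v_3]
  2-simplices (4): [v_0,v_1,v_2], [v_0,v_1,v_3], [v_0,v_2,v_3], [v_1,v_2,v_3]

giving chain groups C_0 ≅ Z^4, C_1 ≅ Z^6, C_2 ≅ Z^4.

The boundary map ∂_1: C_1 → C_0 is given by ∂[p,q] = [q] − [p]. For instance
  ∂[v_0,v_1] = [v_1] − [v_0].
This gives a 4×6 integer matrix of rank 3; reducing to Smith normal form yields diagonal entries (1,1,1).

The boundary map ∂_2: C_2 → C_1 sends each 2-simplex [p,q,r] to [q,r] − [p,r] + [p,q]. For instance
  ∂[v_0,v_1,v_3] = [v_1,v_3] − [v_0,v_3] + [v_0,v_1],
  ∂[v_0,v_2,v_3] = [v_2,v_3] − [v_0,v_3] + [v_0,v_2].
The 6×4 boundary matrix has rank 3 and Smith normal form diag(1,1,1).

Computing H_k = (kernel of ∂_k) / (image of ∂_{k+1}):

  H_0: rank C_0 − rank ∂_1 = 4 − 3 = 1, and the invariant factors of ∂_1 are all 1, so H_0 ≅ Z.
  H_1: rank ker ∂_1 − rank ∂_2 = (6 − 3) − 3 = 0, and the invariant factors of ∂_2 are all 1, so H_1 ≅ 0.
  H_2: rank ker ∂_2 − rank ∂_3 = (4 − 3) − 0 = 1, and there is no ∂_3, so H_2 ≅ Z.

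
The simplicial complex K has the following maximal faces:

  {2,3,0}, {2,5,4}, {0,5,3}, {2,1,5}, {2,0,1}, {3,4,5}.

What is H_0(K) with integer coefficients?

H_0 ≅ Z.

Fix the vertex order 0 < 1 < 2 < 3 < 4 < 5 and write every simplex with vertices in increasing order. Then dim K = 2 and the simplices of K are:

  0-simplices (6): [0], [1], [2], [3], [4], [5]
  1-simplices (12): [0,1], [0,2], [0,3], [0,5], [1,2], [1,5], [2,3], [2,4], [2,5], [3,4], [3,5], [4,5]
  2-simplices (6): [0,1,2], [0,2,3], [0,3,5], [1,2,5], [2,4,5], [3,4,5]

so the chain groups are C_0 ≅ Z^6, C_1 ≅ Z^12, C_2 ≅ Z^6.

The boundary map ∂_1: C_1 → C_0 sends each edge [p,q] (with p < q) to q − p. For instance
  ∂[0,2] = [2] − [0].
As a 6×12 matrix over Z this has rank 5, with invariant factors (1,1,1,1,1).

Boundary ∂_2: C_2 → C_1 acts by ∂[p,q,r] = [q,r] − [p,r] + [p,q]. For instance
  ∂[1,2,5] = [2,5] − [1,5] + [1,2],
  ∂[3,4,5] = [4,5] − [3,5] + [3,4].
As a 12×6 matrix over Z this has rank 6, with invariant factors (1,1,1,1,1,1).

From H_k ≅ ker(∂_k) / im(∂_{k+1}) we obtain:

  H_0: rank C_0 − rank ∂_1 = 6 − 5 = 1, and the invariant factors of ∂_1 are all 1, so H_0 ≅ Z.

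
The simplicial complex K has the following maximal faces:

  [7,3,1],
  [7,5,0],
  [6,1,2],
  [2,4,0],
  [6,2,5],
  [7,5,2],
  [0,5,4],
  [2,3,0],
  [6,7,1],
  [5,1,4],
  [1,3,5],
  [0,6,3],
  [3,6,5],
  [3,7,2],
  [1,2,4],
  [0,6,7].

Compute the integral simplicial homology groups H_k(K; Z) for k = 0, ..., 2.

K has 8 vertices, 24 edges, 16 triangles.
rank ∂_0 = 0, rank ∂_1 = 7 ⇒ b_0 = 8 − 0 − 7 = 1; all invariant factors of ∂_1 are 1 so no torsion. So H_0 = Z.
rank ∂_1 = 7, rank ∂_2 = 15 ⇒ b_1 = 24 − 7 − 15 = 2; all invariant factors of ∂_2 are 1 so no torsion. So H_1 = Z^2.
rank ∂_2 = 15, rank ∂_3 = 0 ⇒ b_2 = 16 − 15 − 0 = 1. So H_2 = Z.

H_0 ≅ Z,  H_1 ≅ Z^2,  H_2 ≅ Z.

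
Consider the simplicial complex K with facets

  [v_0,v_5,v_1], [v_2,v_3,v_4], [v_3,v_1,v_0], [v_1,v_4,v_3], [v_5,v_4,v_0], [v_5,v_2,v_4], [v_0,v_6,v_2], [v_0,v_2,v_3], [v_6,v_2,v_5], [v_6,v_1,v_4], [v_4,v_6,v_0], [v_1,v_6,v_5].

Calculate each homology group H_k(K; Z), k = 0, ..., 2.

H_0 ≅ Z,  H_1 ≅ Z/2Z,  H_2 = 0.

K has 7 vertices, 18 edges, 12 triangles.
rank ∂_0 = 0, rank ∂_1 = 6 ⇒ b_0 = 7 − 0 − 6 = 1; all invariant factors of ∂_1 are 1 so no torsion. So H_0 = Z.
rank ∂_1 = 6, rank ∂_2 = 12 ⇒ b_1 = 18 − 6 − 12 = 0; ∂_2 has invariant factor(s) [2] giving torsion. So H_1 = Z/2Z.
rank ∂_2 = 12, rank ∂_3 = 0 ⇒ b_2 = 12 − 12 − 0 = 0. So H_2 = 0.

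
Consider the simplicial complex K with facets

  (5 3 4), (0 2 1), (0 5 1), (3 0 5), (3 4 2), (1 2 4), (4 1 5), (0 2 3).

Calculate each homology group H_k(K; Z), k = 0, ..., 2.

We work with the vertex ordering 0 < 1 < 2 < 3 < 4 < 5. The simplices of K, each written with vertices in increasing order, are:

  0-simplices (6): [0], [1], [2], [3], [4], [5]
  1-simplices (12): [0,1], [0,2], [0,3], [0,5], [1,2], [1,4], [1,5], [2,3], [2,4], [3,4], [3,5], [4,5]
  2-simplices (8): [0,1,2], [0,1,5], [0,2,3], [0,3,5], [1,2,4], [1,4,5], [2,3,4], [3,4,5]

giving chain groups C_0 ≅ Z^6, C_1 ≅ Z^12, C_2 ≅ Z^8.

The boundary map ∂_1: C_1 → C_0 is given by ∂[p,q] = [q] − [p]. For instance
  ∂[1,5] = [5] − [1].
The resulting 6×12 matrix has rank 5, and its Smith normal form has invariant factors (1,1,1,1,1).

The boundary map ∂_2: C_2 → C_1 maps a triangle to the signed sum of its edges. For instance
  ∂[0,1,5] = [1,5] − [0,5] + [0,1],
  ∂[1,4,5] = [4,5] − [1,5] + [1,4].
This gives a 12×8 integer matrix of rank 7; reducing to Smith normal form yields diagonal entries (1,1,1,1,1,1,1).

Reading off H_k = ker ∂_k / im ∂_{k+1}:

  H_0: rank C_0 − rank ∂_1 = 6 − 5 = 1, and the invariant factors of ∂_1 are all 1, so H_0 = Z.
  H_1: rank ker ∂_1 − rank ∂_2 = (12 − 5) − 7 = 0, and the invariant factors of ∂_2 are all 1, so H_1 = 0.
  H_2: rank ker ∂_2 − rank ∂_3 = (8 − 7) − 0 = 1, and there is no ∂_3, so H_2 = Z.

(K is a triangulation of the 2-sphere S^2.)

H_0 ≅ Z,  H_1 = 0,  H_2 ≅ Z.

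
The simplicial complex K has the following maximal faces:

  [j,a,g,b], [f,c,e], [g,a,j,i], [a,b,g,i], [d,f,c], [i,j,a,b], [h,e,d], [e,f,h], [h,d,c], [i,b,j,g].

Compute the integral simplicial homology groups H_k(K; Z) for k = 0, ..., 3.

H_0 ≅ Z^2,  H_1 ≅ Z,  H_2 = 0,  H_3 ≅ Z.

Order the vertices as a < b < c < d < e < f < g < h < i < j. Listing each simplex with vertices in this order, K has dimension 3 with simplices:

  0-simplices (10): a, b, c, d, e, f, g, h, i, j
  1-simplices (20): ab, ag, ai, aj, bg, bi, bj, cd, ce, cf, ch, de, df, dh, ef, eh, fh, gi, gj, ij
  2-simplices (15): abg, abi, abj, agi, agj, aij, bgi, bgj, bij, cdf, cdh, cef, deh, efh, gij
  3-simplices (5): abgi, abgj, abij, agij, bgij

Hence C_0 ≅ Z^10, C_1 ≅ Z^20, C_2 ≅ Z^15, C_3 ≅ Z^5.

∂_1: C_1 → C_0 maps an edge to its endpoints' difference, ∂[p,q] = q − p. For instance
  ∂ef = f − e.
This gives a 10×20 integer matrix of rank 8; reducing to Smith normal form yields diagonal entries (1,1,1,1,1,1,1,1).

Boundary ∂_2: C_2 → C_1 acts by ∂[p,q,r] = [q,r] − [p,r] + [p,q]. For instance
  ∂cdf = df − cf + cd,
  ∂bij = ij − bj + bi.
As a 20×15 matrix over Z this has rank 11, with invariant factors (1,1,1,1,1,1,1,1,1,1,1).

∂_3: C_3 → C_2 sends each 3-simplex σ to the alternating sum Σ_i (−1)^i (σ with its i-th vertex removed). For instance
  ∂abgi = bgi − agi + abi − abg,
  ∂abgj = bgj − agj + abj − abg.
The resulting 15×5 matrix has rank 4, and its Smith normal form has invariant factors (1,1,1,1).

From H_k ≅ ker(∂_k) / im(∂_{k+1}) we obtain:

  H_0: rank C_0 − rank ∂_1 = 10 − 8 = 2, and the invariant factors of ∂_1 are all 1, so H_0 ≅ Z^2.
  H_1: rank ker ∂_1 − rank ∂_2 = (20 − 8) − 11 = 1, and the invariant factors of ∂_2 are all 1, so H_1 ≅ Z.
  H_2: rank ker ∂_2 − rank ∂_3 = (15 − 11) − 4 = 0, and the invariant factors of ∂_3 are all 1, so H_2 ≅ 0.
  H_3: rank ker ∂_3 − rank ∂_4 = (5 − 4) − 0 = 1, and there is no ∂_4, so H_3 ≅ Z.

As a check, the Euler characteristic is 10 − 20 + 15 − 5 = 0, which agrees with 2 − 1 + 0 − 1 = 0.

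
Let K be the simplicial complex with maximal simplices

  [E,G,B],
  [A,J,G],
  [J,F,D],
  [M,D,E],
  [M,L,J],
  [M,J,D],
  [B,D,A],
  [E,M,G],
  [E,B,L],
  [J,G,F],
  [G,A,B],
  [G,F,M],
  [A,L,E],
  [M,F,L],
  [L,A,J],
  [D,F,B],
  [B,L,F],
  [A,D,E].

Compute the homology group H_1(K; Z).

Take the total order A < B < D < E < F < G < J < L < M on the vertex set. Then K (dimension 2) consists of the simplices:

  0-simplices (9): A, B, D, E, F, G, J, L, M
  1-simplices (27): AB, AD, AE, AG, AJ, AL, BD, BE, BF, BG, BL, DE, DF, DJ, DM, EG, EL, EM, FG, FJ, FL, FM, GJ, GM, JL, JM, LM
  2-simplices (18): ABD, ABG, ADE, AEL, AGJ, AJL, BDF, BEG, BEL, BFL, DEM, DFJ, DJM, EGM, FGJ, FGM, FLM, JLM

Hence C_0 ≅ Z^9, C_1 ≅ Z^27, C_2 ≅ Z^18.

Boundary ∂_1: C_1 → C_0 maps an edge to its endpoints' difference, ∂[p,q] = q − p. For instance
  ∂AB = B − A.
This gives a 9×27 integer matrix of rank 8; reducing to Smith normal form yields diagonal entries (1,1,1,1,1,1,1,1).

The boundary map ∂_2: C_2 → C_1 sends each 2-simplex [p,q,r] to [q,r] − [p,r] + [p,q]. For instance
  ∂BEL = EL − BL + BE,
  ∂AJL = JL − AL + AJ.
As a 27×18 matrix over Z this has rank 18, with invariant factors (1,1,1,1,1,1,1,1,1,1,1,1,1,1,1,1,1,2).

Now H_k = ker ∂_k / im ∂_{k+1}, so:

  H_1: rank ker ∂_1 − rank ∂_2 = (27 − 8) − 18 = 1, and ∂_2 has invariant factor 2 > 1, so H_1 = Z ⊕ Z/2.

H_1 = Z ⊕ Z/2.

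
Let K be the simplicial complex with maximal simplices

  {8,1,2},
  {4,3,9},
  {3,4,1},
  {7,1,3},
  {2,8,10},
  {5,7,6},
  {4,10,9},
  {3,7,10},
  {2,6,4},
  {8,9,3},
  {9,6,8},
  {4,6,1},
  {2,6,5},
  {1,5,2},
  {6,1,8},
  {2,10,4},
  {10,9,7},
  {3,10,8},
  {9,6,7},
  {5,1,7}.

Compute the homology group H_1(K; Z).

We work with the vertex ordering 1 < 2 < 3 < 4 < 5 < 6 < 7 < 8 < 9 < 10. The simplices of K, each written with vertices in increasing order, are:

  0-simplices (10): [1], [2], [3], [4], [5], [6], [7], [8], [9], [10]
  1-simplices (30): (30 of them)
  2-simplices (20): (20 of them)

giving chain groups C_0 ≅ Z^10, C_1 ≅ Z^30, C_2 ≅ Z^20.

∂_1: C_1 → C_0 maps an edge to its endpoints' difference, ∂[p,q] = q − p. For instance
  ∂[5,6] = [6] − [5].
This gives a 10×30 integer matrix of rank 9; reducing to Smith normal form yields diagonal entries (1,1,1,1,1,1,1,1,1).

The boundary map ∂_2: C_2 → C_1 maps a triangle to the signed sum of its edges. For instance
  ∂[1,3,4] = [3,4] − [1,4] + [1,3],
  ∂[2,4,10] = [4,10] − [2,10] + [2,4].
The resulting 30×20 matrix has rank 20, and its Smith normal form has invariant factors (1,1,1,1,1,1,1,1,1,1,1,1,1,1,1,1,1,1,1,2).

Now H_k = ker ∂_k / im ∂_{k+1}, so:

  H_1: rank ker ∂_1 − rank ∂_2 = (30 − 9) − 20 = 1, and ∂_2 has invariant factor 2 > 1, so H_1 = Z ⊕ Z/2.

(K is a triangulation of the Klein bottle.)

H_1 = Z ⊕ Z/2.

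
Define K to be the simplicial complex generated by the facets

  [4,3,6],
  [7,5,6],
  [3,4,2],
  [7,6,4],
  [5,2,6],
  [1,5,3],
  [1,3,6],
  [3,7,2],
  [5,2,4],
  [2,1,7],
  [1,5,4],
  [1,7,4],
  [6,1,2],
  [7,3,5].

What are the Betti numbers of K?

Order the vertices as 1 < 2 < 3 < 4 < 5 < 6 < 7. Listing each simplex with vertices in this order, K has dimension 2 with simplices:

  0-simplices (7): [1], [2], [3], [4], [5], [6], [7]
  1-simplices (21): [1,2], [1,3], [1,4], [1,5], [1,6], [1,7], [2,3], [2,4], [2,5], [2,6], [2,7], [3,4], [3,5], [3,6], [3,7], [4,5], [4,6], [4,7], [5,6], [5,7], [6,7]
  2-simplices (14): [1,2,6], [1,2,7], [1,3,5], [1,3,6], [1,4,5], [1,4,7], [2,3,4], [2,3,7], [2,4,5], [2,5,6], [3,4,6], [3,5,7], [4,6,7], [5,6,7]

giving chain groups C_0 ≅ Z^7, C_1 ≅ Z^21, C_2 ≅ Z^14.

The boundary map ∂_1: C_1 → C_0 maps an edge to its endpoints' difference, ∂[p,q] = q − p.
This gives a 7×21 integer matrix of rank 6; reducing to Smith normal form yields diagonal entries (1,1,1,1,1,1).

∂_2: C_2 → C_1 sends each 2-simplex [p,q,r] to [q,r] − [p,r] + [p,q]. For instance
  ∂[3,5,7] = [5,7] − [3,7] + [3,5],
  ∂[1,4,7] = [4,7] − [1,7] + [1,4].
As a 21×14 matrix over Z this has rank 13, with invariant factors (1,1,1,1,1,1,1,1,1,1,1,1,1).

Reading off H_k = ker ∂_k / im ∂_{k+1}:

  H_0: rank C_0 − rank ∂_1 = 7 − 6 = 1, and the invariant factors of ∂_1 are all 1, so H_0 = Z.
  H_1: rank ker ∂_1 − rank ∂_2 = (21 − 6) − 13 = 2, and the invariant factors of ∂_2 are all 1, so H_1 = Z^2.
  H_2: rank ker ∂_2 − rank ∂_3 = (14 − 13) − 0 = 1, and there is no ∂_3, so H_2 = Z.

Hence the Betti numbers are b_0 = 1, b_1 = 2, b_2 = 1.

b_0 = 1, b_1 = 2, b_2 = 1.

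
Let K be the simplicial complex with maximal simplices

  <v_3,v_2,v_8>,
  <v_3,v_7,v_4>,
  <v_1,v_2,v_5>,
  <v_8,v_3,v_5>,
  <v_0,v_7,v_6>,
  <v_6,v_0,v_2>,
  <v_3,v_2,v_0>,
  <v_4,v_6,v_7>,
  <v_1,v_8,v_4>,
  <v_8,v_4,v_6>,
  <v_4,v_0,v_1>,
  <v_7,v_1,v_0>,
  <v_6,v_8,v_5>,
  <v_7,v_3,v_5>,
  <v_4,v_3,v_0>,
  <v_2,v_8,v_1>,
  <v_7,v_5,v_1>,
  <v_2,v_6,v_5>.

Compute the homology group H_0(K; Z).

H_0 ≅ Z.

Fix the vertex order v_0 < v_1 < v_2 < v_3 < v_4 < v_5 < v_6 < v_7 < v_8 and write every simplex with vertices in increasing order. Then dim K = 2 and the simplices of K are:

  0-simplices (9): [v_0], [v_1], [v_2], [v_3], [v_4], [v_5], [v_6], [v_7], [v_8]
  1-simplices (27): (27 of them)
  2-simplices (18): (18 of them)

so the chain groups are C_0 ≅ Z^9, C_1 ≅ Z^27, C_2 ≅ Z^18.

Boundary ∂_1: C_1 → C_0 is given by ∂[p,q] = [q] − [p]. For instance
  ∂[v_5,v_6] = [v_6] − [v_5].
As a 9×27 matrix over Z this has rank 8, with invariant factors (1,1,1,1,1,1,1,1).

The boundary map ∂_2: C_2 → C_1 acts by ∂[p,q,r] = [q,r] − [p,r] + [p,q]. For instance
  ∂[v_5,v_6,v_8] = [v_6,v_8] − [v_5,v_8] + [v_5,v_6],
  ∂[v_3,v_5,v_8] = [v_5,v_8] − [v_3,v_8] + [v_3,v_5].
This gives a 27×18 integer matrix of rank 18; reducing to Smith normal form yields diagonal entries (1,1,1,1,1,1,1,1,1,1,1,1,1,1,1,1,1,2).

From H_k ≅ ker(∂_k) / im(∂_{k+1}) we obtain:

  H_0: rank C_0 − rank ∂_1 = 9 − 8 = 1, and the invariant factors of ∂_1 are all 1, so H_0 = Z.

(K is a triangulation of the Klein bottle.)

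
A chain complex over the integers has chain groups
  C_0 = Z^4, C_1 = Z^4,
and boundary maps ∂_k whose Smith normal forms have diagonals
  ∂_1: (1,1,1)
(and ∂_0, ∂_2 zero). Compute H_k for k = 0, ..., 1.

H_0: b_0 = 4 − 0 − 3 = 1; torsion from ∂_1 factors > 1: none. So H_0 ≅ Z.
H_1: b_1 = 4 − 3 − 0 = 1; torsion from ∂_2 factors > 1: none. So H_1 ≅ Z.

H_0 ≅ Z,  H_1 ≅ Z.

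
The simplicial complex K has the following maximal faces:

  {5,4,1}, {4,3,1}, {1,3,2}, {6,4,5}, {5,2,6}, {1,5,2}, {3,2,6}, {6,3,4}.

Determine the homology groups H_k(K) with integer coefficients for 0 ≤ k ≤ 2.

Order the vertices as 1 < 2 < 3 < 4 < 5 < 6. Listing each simplex with vertices in this order, K has dimension 2 with simplices:

  0-simplices (6): [1], [2], [3], [4], [5], [6]
  1-simplices (12): [1,2], [1,3], [1,4], [1,5], [2,3], [2,5], [2,6], [3,4], [3,6], [4,5], [4,6], [5,6]
  2-simplices (8): [1,2,3], [1,2,5], [1,3,4], [1,4,5], [2,3,6], [2,5,6], [3,4,6], [4,5,6]

giving chain groups C_0 ≅ Z^6, C_1 ≅ Z^12, C_2 ≅ Z^8.

∂_1: C_1 → C_0 maps an edge to its endpoints' difference, ∂[p,q] = q − p. For instance
  ∂[1,5] = [5] − [1].
This gives a 6×12 integer matrix of rank 5; reducing to Smith normal form yields diagonal entries (1,1,1,1,1).

The boundary map ∂_2: C_2 → C_1 acts by ∂[p,q,r] = [q,r] − [p,r] + [p,q]. For instance
  ∂[1,3,4] = [3,4] − [1,4] + [1,3],
  ∂[2,3,6] = [3,6] − [2,6] + [2,3].
The resulting 12×8 matrix has rank 7, and its Smith normal form has invariant factors (1,1,1,1,1,1,1).

Computing H_k = (kernel of ∂_k) / (image of ∂_{k+1}):

  H_0: rank C_0 − rank ∂_1 = 6 − 5 = 1, and the invariant factors of ∂_1 are all 1, so H_0 ≅ Z.
  H_1: rank ker ∂_1 − rank ∂_2 = (12 − 5) − 7 = 0, and the invariant factors of ∂_2 are all 1, so H_1 ≅ 0.
  H_2: rank ker ∂_2 − rank ∂_3 = (8 − 7) − 0 = 1, and there is no ∂_3, so H_2 ≅ Z.

As a check, the Euler characteristic is 6 − 12 + 8 = 2, which agrees with 1 − 0 + 1 = 2.
(K is a triangulation of the 2-sphere S^2.)

H_0 ≅ Z,  H_1 = 0,  H_2 ≅ Z.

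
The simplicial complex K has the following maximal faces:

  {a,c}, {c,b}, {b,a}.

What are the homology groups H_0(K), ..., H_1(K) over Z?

Fix the vertex order a < b < c and write every simplex with vertices in increasing order. Then dim K = 1 and the simplices of K are:

  0-simplices (3): a, b, c
  1-simplices (3): ab, ac, bc

so the chain groups are C_0 ≅ Z^3, C_1 ≅ Z^3.

Boundary ∂_1: C_1 → C_0 is given by ∂[p,q] = [q] − [p]. For instance
  ∂ac = c − a.
The 3×3 boundary matrix has rank 2 and Smith normal form diag(1,1).

Computing H_k = (kernel of ∂_k) / (image of ∂_{k+1}):

  H_0: rank C_0 − rank ∂_1 = 3 − 2 = 1, and the invariant factors of ∂_1 are all 1, so H_0 ≅ Z.
  H_1: rank ker ∂_1 − rank ∂_2 = (3 − 2) − 0 = 1, and there is no ∂_2, so H_1 ≅ Z.

(K is a triangulation of the circle S^1.)

H_0 ≅ Z,  H_1 ≅ Z.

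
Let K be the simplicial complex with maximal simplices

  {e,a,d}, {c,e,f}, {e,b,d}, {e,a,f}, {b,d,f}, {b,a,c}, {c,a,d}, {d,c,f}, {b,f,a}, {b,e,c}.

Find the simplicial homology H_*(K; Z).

Fix the vertex order a < b < c < d < e < f and write every simplex with vertices in increasing order. Then dim K = 2 and the simplices of K are:

  0-simplices (6): a, b, c, d, e, f
  1-simplices (15): ab, ac, ad, ae, af, bc, bd, be, bf, cd, ce, cf, de, df, ef
  2-simplices (10): abc, abf, acd, ade, aef, bce, bde, bdf, cdf, cef

giving chain groups C_0 ≅ Z^6, C_1 ≅ Z^15, C_2 ≅ Z^10.

∂_1: C_1 → C_0 sends each edge [p,q] (with p < q) to q − p. For instance
  ∂ac = c − a.
The resulting 6×15 matrix has rank 5, and its Smith normal form has invariant factors (1,1,1,1,1).

Boundary ∂_2: C_2 → C_1 maps a triangle to the signed sum of its edges. For instance
  ∂bde = de − be + bd,
  ∂bdf = df − bf + bd.
This gives a 15×10 integer matrix of rank 10; reducing to Smith normal form yields diagonal entries (1,1,1,1,1,1,1,1,1,2).

Now H_k = ker ∂_k / im ∂_{k+1}, so:

  H_0: rank C_0 − rank ∂_1 = 6 − 5 = 1, and the invariant factors of ∂_1 are all 1, so H_0 = Z.
  H_1: rank ker ∂_1 − rank ∂_2 = (15 − 5) − 10 = 0, and ∂_2 has invariant factor 2 > 1, so H_1 = Z/2Z.
  H_2: rank ker ∂_2 − rank ∂_3 = (10 − 10) − 0 = 0, and there is no ∂_3, so H_2 = 0.

(K is a triangulation of the real projective plane RP^2.)

H_0 ≅ Z,  H_1 ≅ Z/2Z,  H_2 = 0.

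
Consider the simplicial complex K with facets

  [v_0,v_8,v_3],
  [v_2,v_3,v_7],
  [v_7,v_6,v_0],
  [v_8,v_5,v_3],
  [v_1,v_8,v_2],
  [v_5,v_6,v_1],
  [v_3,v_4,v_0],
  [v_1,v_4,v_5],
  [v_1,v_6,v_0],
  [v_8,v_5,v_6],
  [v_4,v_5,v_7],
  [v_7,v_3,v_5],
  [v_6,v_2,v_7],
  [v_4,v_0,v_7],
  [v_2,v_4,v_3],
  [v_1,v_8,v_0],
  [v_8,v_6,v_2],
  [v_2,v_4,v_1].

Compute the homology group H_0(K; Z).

Fix the vertex order v_0 < v_1 < v_2 < v_3 < v_4 < v_5 < v_6 < v_7 < v_8 and write every simplex with vertices in increasing order. Then dim K = 2 and the simplices of K are:

  0-simplices (9): [v_0], [v_1], [v_2], [v_3], [v_4], [v_5], [v_6], [v_7], [v_8]
  1-simplices (27): (27 of them)
  2-simplices (18): (18 of them)

so the chain groups are C_0 ≅ Z^9, C_1 ≅ Z^27, C_2 ≅ Z^18.

Boundary ∂_1: C_1 → C_0 maps an edge to its endpoints' difference, ∂[p,q] = q − p. For instance
  ∂[v_0,v_6] = [v_6] − [v_0].
This gives a 9×27 integer matrix of rank 8; reducing to Smith normal form yields diagonal entries (1,1,1,1,1,1,1,1).

Boundary ∂_2: C_2 → C_1 acts by ∂[p,q,r] = [q,r] − [p,r] + [p,q]. For instance
  ∂[v_0,v_1,v_6] = [v_1,v_6] − [v_0,v_6] + [v_0,v_1],
  ∂[v_0,v_6,v_7] = [v_6,v_7] − [v_0,v_7] + [v_0,v_6].
As a 27×18 matrix over Z this has rank 18, with invariant factors (1,1,1,1,1,1,1,1,1,1,1,1,1,1,1,1,1,2).

From H_k ≅ ker(∂_k) / im(∂_{k+1}) we obtain:

  H_0: rank C_0 − rank ∂_1 = 9 − 8 = 1, and the invariant factors of ∂_1 are all 1, so H_0 ≅ Z.

(K is a triangulation of the Klein bottle.)

H_0 = Z.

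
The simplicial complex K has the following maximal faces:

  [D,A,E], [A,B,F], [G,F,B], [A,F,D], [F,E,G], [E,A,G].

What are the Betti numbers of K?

K has 6 vertices, 12 edges, 6 triangles.
rank ∂_0 = 0, rank ∂_1 = 5 ⇒ b_0 = 6 − 0 − 5 = 1; all invariant factors of ∂_1 are 1 so no torsion. So H_0 ≅ Z.
rank ∂_1 = 5, rank ∂_2 = 6 ⇒ b_1 = 12 − 5 − 6 = 1; all invariant factors of ∂_2 are 1 so no torsion. So H_1 ≅ Z.
rank ∂_2 = 6, rank ∂_3 = 0 ⇒ b_2 = 6 − 6 − 0 = 0. So H_2 ≅ 0.

b_0 = 1, b_1 = 1, b_2 = 0.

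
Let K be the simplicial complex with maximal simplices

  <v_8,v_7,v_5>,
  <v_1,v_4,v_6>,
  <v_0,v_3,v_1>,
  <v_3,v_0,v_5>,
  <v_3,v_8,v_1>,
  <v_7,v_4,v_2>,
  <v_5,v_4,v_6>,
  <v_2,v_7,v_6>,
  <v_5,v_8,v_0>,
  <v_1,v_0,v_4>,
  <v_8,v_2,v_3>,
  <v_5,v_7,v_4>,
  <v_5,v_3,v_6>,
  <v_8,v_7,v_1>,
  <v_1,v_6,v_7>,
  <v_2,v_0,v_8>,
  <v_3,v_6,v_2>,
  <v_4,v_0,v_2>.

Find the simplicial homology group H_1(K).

We work with the vertex ordering v_0 < v_1 < v_2 < v_3 < v_4 < v_5 < v_6 < v_7 < v_8. The simplices of K, each written with vertices in increasing order, are:

  0-simplices (9): [v_0], [v_1], [v_2], [v_3], [v_4], [v_5], [v_6], [v_7], [v_8]
  1-simplices (27): (27 of them)
  2-simplices (18): (18 of them)

Hence C_0 ≅ Z^9, C_1 ≅ Z^27, C_2 ≅ Z^18.

Boundary ∂_1: C_1 → C_0 sends each edge [p,q] (with p < q) to q − p.
This gives a 9×27 integer matrix of rank 8; reducing to Smith normal form yields diagonal entries (1,1,1,1,1,1,1,1).

The boundary map ∂_2: C_2 → C_1 sends each 2-simplex [p,q,r] to [q,r] − [p,r] + [p,q]. For instance
  ∂[v_2,v_3,v_6] = [v_3,v_6] − [v_2,v_6] + [v_2,v_3],
  ∂[v_1,v_7,v_8] = [v_7,v_8] − [v_1,v_8] + [v_1,v_7].
The resulting 27×18 matrix has rank 18, and its Smith normal form has invariant factors (1,1,1,1,1,1,1,1,1,1,1,1,1,1,1,1,1,2).

Now H_k = ker ∂_k / im ∂_{k+1}, so:

  H_1: rank ker ∂_1 − rank ∂_2 = (27 − 8) − 18 = 1, and ∂_2 has invariant factor 2 > 1, so H_1 ≅ Z ⊕ Z/2.

H_1 = Z ⊕ Z/2.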